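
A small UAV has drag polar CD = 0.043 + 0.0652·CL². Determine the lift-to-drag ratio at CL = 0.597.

CD = 0.043 + 0.0652 × 0.597² = 0.06624
L/D = CL/CD = 0.597 / 0.06624 = 9.01

L/D = 9.01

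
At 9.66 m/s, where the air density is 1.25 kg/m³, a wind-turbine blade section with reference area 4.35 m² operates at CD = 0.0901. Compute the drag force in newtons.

D = ½ρv²S·CD = ½ × 1.25 × 9.66² × 4.35 × 0.0901 = 22.9 N

D = 22.9 N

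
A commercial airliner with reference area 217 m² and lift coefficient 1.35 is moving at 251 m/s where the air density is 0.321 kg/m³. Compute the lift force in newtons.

L = 2.96×10^6 N

L = ½ρv²S·CL = ½ × 0.321 × 251² × 217 × 1.35 = 2.96×10^6 N ≈ 2960 kN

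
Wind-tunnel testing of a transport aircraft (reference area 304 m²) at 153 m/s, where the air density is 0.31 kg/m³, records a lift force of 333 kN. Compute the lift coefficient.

CL = 0.302

From L = ½ρv²S·CL, rearranging gives CL = 2L/(ρv²S).
CL = 2 × 3.33×10^5 / (0.31 × 153² × 304) = 0.302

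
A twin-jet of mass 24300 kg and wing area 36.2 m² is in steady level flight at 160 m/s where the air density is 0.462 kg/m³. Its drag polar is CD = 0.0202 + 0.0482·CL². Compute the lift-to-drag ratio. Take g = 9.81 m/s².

L/D = 13.9

Weight W = mg = 24300 × 9.81 = 2.3838×10^5 N; in level flight L = W.
Dynamic pressure q = 0.5 × 0.462 × 160² = 5914 Pa.
CL = W/(q·S) = 2.3838×10^5 / (5914 × 36.2) = 1.114.
CD = 0.0202 + 0.0482 × 1.114² = 0.07997.
L/D = CL/CD = 1.114 / 0.07997 = 13.9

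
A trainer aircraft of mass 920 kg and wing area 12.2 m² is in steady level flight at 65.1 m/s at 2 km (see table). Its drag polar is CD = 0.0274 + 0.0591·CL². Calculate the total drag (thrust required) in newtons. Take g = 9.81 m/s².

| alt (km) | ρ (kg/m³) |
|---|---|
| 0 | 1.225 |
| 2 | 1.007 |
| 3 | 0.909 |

D = 898 N

At 2 km, from the table: ρ = 1.007 kg/m³.
Level flight ⇒ L = W = m·g = 920 × 9.81 = 9025.2 N.
q = ½ρv² = ½ × 1.007 × 65.1² = 2134 Pa.
Required CL = L/(qS) = 9025.2/(2134·12.2) = 0.3467.
CD = 0.0274 + 0.0591 × 0.3467² = 0.0345.
D = q·S·CD = 2134 × 12.2 × 0.0345 = 898.2 N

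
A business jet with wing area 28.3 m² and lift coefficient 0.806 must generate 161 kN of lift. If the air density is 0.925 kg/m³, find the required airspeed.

L = ½ρv²S·CL ⇒ v = √(2L/(ρ·S·CL))
v = √(2 × 1.61×10^5 / (0.925 × 28.3 × 0.806)) = √15260 = 124 m/s

v = 124 m/s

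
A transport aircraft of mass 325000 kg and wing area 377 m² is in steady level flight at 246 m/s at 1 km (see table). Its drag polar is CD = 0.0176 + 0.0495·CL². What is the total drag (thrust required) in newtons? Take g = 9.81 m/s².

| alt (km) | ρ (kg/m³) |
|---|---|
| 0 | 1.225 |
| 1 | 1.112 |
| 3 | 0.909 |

At 1 km, from the table: ρ = 1.112 kg/m³.
In steady level flight, lift balances weight: W = mg = 325000 × 9.81 = 3.1882×10^6 N.
Dynamic pressure q = 0.5 × 1.112 × 246² = 33650 Pa.
Required CL = L/(qS) = 3.1882×10^6/(33650·377) = 0.2513.
CD = 0.0176 + 0.0495 × 0.2513² = 0.02073.
D = q·S·CD = 33650 × 377 × 0.02073 = 2.629×10^5 N

D = 2.63×10^5 N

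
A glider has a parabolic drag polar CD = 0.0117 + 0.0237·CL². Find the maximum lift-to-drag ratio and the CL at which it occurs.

(L/D)max = 30, at CL = 0.703

For CD = CD0 + K·CL², (L/D)max occurs at CL* = √(CD0/K) and equals 1/(2√(K·CD0)).
(L/D)max = 1/(2√(0.0237 × 0.0117)) = 1/(2 × 0.01665) = 30
CL* = √(0.0117/0.0237) = 0.703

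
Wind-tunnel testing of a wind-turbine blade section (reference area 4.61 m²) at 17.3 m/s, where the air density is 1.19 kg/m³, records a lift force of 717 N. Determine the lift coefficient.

CL = 0.873

From L = ½ρv²S·CL, rearranging gives CL = 2L/(ρv²S).
CL = 2 × 717 / (1.19 × 17.3² × 4.61) = 0.873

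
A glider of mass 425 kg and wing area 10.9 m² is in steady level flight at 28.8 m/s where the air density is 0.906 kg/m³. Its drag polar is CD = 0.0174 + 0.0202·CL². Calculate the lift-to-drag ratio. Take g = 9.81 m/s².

L/D = 26.6

Level flight ⇒ L = W = m·g = 425 × 9.81 = 4169.2 N.
q = ½ρv² = ½ × 0.906 × 28.8² = 375.7 Pa.
Required CL = L/(qS) = 4169.2/(375.7·10.9) = 1.018.
CD = 0.0174 + 0.0202 × 1.018² = 0.03833.
L/D = CL/CD = 1.018 / 0.03833 = 26.6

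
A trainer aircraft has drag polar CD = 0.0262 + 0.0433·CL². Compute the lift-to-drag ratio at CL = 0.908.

CD = 0.0262 + 0.0433 × 0.908² = 0.0619
L/D = CL/CD = 0.908 / 0.0619 = 14.7

L/D = 14.7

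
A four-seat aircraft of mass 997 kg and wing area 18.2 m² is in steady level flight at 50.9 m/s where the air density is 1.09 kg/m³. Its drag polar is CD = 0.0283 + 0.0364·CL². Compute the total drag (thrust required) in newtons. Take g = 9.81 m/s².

D = 863 N

Level flight ⇒ L = W = m·g = 997 × 9.81 = 9780.6 N.
Dynamic pressure q = 0.5 × 1.09 × 50.9² = 1412 Pa.
Required CL = L/(qS) = 9780.6/(1412·18.2) = 0.3806.
CD = 0.0283 + 0.0364 × 0.3806² = 0.03357.
D = q·S·CD = 1412 × 18.2 × 0.03357 = 862.8 N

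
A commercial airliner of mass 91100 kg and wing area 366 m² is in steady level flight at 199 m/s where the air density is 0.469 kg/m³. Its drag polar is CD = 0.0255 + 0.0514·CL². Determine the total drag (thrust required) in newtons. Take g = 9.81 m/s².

D = 98700 N

Level flight ⇒ L = W = m·g = 91100 × 9.81 = 8.9369×10^5 N.
Dynamic pressure q = 0.5 × 0.469 × 199² = 9286 Pa.
CL = W/(q·S) = 8.9369×10^5 / (9286 × 366) = 0.2629.
CD = 0.0255 + 0.0514 × 0.2629² = 0.02905.
D = q·S·CD = 9286 × 366 × 0.02905 = 98750 N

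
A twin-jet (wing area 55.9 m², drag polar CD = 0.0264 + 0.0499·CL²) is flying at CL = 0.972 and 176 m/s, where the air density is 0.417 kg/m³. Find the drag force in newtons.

D = 26600 N

CD = 0.0264 + 0.0499 × 0.972² = 0.07354
D = ½ρv²S·CD = ½ × 0.417 × 176² × 55.9 × 0.07354 = 26600 N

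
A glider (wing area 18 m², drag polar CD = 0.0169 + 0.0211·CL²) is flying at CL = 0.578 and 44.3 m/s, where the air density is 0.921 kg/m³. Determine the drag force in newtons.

CD = 0.0169 + 0.0211 × 0.578² = 0.02395
D = ½ρv²S·CD = ½ × 0.921 × 44.3² × 18 × 0.02395 = 390 N

D = 390 N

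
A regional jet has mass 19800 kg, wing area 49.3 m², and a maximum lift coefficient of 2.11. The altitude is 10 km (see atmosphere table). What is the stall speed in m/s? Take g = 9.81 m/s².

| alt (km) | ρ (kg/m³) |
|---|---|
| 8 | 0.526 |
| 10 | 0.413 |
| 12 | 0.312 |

V_stall = 95.1 m/s

At 10 km, from the table: ρ = 0.413 kg/m³.
Weight W = mg = 19800 × 9.81 = 1.942×10^5 N.
V_stall = √(2W/(ρ·S·CL,max)) = √(2 × 1.942×10^5 / (0.413 × 49.3 × 2.11))
V_stall = √9042 = 95.1 m/s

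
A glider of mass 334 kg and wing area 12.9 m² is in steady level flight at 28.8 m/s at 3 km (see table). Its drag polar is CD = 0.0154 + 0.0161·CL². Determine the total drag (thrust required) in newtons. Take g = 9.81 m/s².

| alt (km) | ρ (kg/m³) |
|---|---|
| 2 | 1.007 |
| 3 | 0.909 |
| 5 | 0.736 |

At 3 km, from the table: ρ = 0.909 kg/m³.
Level flight ⇒ L = W = m·g = 334 × 9.81 = 3276.5 N.
q = ½ρv² = ½ × 0.909 × 28.8² = 377 Pa.
CL = W/(q·S) = 3276.5 / (377 × 12.9) = 0.6738.
CD = 0.0154 + 0.0161 × 0.6738² = 0.02271.
D = q·S·CD = 377 × 12.9 × 0.02271 = 110.4 N

D = 110 N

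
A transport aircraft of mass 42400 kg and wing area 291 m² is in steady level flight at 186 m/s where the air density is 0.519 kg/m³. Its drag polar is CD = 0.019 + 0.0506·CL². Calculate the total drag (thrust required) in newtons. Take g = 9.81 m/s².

D = 53000 N

Level flight ⇒ L = W = m·g = 42400 × 9.81 = 4.1594×10^5 N.
Dynamic pressure q = 0.5 × 0.519 × 186² = 8978 Pa.
CL = 2W/(ρv²S) = 2×4.1594×10^5/(0.519×186²×291) = 0.1592.
CD = 0.019 + 0.0506 × 0.1592² = 0.02028.
D = q·S·CD = 8978 × 291 × 0.02028 = 52990 N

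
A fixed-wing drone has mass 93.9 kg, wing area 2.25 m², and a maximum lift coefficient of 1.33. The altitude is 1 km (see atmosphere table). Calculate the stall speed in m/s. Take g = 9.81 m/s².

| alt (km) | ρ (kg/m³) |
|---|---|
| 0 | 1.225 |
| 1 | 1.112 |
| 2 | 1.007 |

V_stall = 23.5 m/s

At 1 km, from the table: ρ = 1.112 kg/m³.
Weight W = mg = 93.9 × 9.81 = 921.2 N.
From L = ½ρV²S·CL,max = W: V_stall = √(2W/(ρSCL,max)) = √(2·921.2/(1.112·2.25·1.33))
V_stall = √553.6 = 23.5 m/s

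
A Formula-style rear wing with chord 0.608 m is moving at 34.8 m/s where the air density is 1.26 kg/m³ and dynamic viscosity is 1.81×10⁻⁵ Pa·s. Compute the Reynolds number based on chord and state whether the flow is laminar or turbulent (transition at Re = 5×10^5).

Re = ρ·v·c/μ = 1.26 × 34.8 × 0.608 / (1.81×10⁻⁵) = 1.47×10^6
Since 1.47×10^6 > 5×10^5, the flow is turbulent.

Re = 1.47×10^6 (turbulent)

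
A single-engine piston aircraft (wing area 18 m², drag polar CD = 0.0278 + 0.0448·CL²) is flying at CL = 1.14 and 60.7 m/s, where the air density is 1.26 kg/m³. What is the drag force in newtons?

CD = 0.0278 + 0.0448 × 1.14² = 0.08602
D = ½ρv²S·CD = ½ × 1.26 × 60.7² × 18 × 0.08602 = 3590 N

D = 3590 N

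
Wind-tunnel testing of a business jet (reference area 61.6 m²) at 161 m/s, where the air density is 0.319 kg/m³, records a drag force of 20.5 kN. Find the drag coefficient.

From D = ½ρv²S·CD, rearranging gives CD = 2D/(ρv²S).
CD = 2 × 20500 / (0.319 × 161² × 61.6) = 0.0805

CD = 0.0805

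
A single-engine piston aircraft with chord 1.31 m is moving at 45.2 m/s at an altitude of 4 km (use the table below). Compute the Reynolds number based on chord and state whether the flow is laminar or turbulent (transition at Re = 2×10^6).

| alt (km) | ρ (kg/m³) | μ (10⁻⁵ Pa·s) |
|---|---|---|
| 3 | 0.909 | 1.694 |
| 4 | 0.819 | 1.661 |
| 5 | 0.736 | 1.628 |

At 4 km, from the table: ρ = 0.819 kg/m³, μ = 1.661×10⁻⁵ Pa·s.
Re = ρ·v·c/μ = 0.819 × 45.2 × 1.31 / (1.661×10⁻⁵) = 2.92×10^6
Since 2.92×10^6 > 2×10^6, the flow is turbulent.

Re = 2.92×10^6 (turbulent)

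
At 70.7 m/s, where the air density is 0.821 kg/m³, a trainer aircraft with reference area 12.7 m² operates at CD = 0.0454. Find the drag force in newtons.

D = 1180 N

D = ½ρv²S·CD = ½ × 0.821 × 70.7² × 12.7 × 0.0454 = 1180 N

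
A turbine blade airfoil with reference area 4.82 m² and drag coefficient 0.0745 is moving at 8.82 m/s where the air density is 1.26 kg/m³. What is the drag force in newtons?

D = ½ρv²S·CD = ½ × 1.26 × 8.82² × 4.82 × 0.0745 = 17.6 N

D = 17.6 N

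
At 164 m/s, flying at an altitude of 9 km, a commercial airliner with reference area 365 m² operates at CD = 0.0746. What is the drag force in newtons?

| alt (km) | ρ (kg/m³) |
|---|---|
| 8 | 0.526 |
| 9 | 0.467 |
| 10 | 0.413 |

At 9 km, from the table: ρ = 0.467 kg/m³.
Dynamic pressure q = ½ρv² = ½ × 0.467 × 164² = 6280 Pa.
D = q·S·CD = 6280 × 365 × 0.0746 = 1.71×10^5 N ≈ 171 kN

D = 1.71×10^5 N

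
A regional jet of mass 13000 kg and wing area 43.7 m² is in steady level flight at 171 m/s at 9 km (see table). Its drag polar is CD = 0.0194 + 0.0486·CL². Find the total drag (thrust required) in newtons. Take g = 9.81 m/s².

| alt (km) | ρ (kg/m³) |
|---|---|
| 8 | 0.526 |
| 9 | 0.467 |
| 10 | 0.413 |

At 9 km, from the table: ρ = 0.467 kg/m³.
Weight W = mg = 13000 × 9.81 = 1.2753×10^5 N; in level flight L = W.
Dynamic pressure q = 0.5 × 0.467 × 171² = 6828 Pa.
CL = 2W/(ρv²S) = 2×1.2753×10^5/(0.467×171²×43.7) = 0.4274.
CD = 0.0194 + 0.0486 × 0.4274² = 0.02828.
D = q·S·CD = 6828 × 43.7 × 0.02828 = 8438 N

D = 8440 N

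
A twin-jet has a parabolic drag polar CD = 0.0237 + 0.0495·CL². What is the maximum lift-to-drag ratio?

(L/D)max = 14.6

For CD = CD0 + K·CL², (L/D)max occurs at CL* = √(CD0/K) and equals 1/(2√(K·CD0)).
(L/D)max = 1/(2√(0.0495 × 0.0237)) = 1/(2 × 0.03425) = 14.6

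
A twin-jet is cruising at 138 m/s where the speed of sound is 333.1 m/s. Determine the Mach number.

M = v/a = 138 / 333.1 = 0.414

M = 0.414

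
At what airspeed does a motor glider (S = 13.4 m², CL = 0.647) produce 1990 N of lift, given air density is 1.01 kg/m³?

L = ½ρv²S·CL ⇒ v = √(2L/(ρ·S·CL))
v = √(2 × 1990 / (1.01 × 13.4 × 0.647)) = √454.5 = 21.3 m/s

v = 21.3 m/s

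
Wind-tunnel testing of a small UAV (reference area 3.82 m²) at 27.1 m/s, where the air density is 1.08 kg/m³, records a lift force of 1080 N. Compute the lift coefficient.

From L = ½ρv²S·CL, rearranging gives CL = 2L/(ρv²S).
CL = 2 × 1080 / (1.08 × 27.1² × 3.82) = 0.713

CL = 0.713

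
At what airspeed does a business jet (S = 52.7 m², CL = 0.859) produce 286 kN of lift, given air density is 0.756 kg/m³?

L = ½ρv²S·CL ⇒ v = √(2L/(ρ·S·CL))
v = √(2 × 2.86×10^5 / (0.756 × 52.7 × 0.859)) = √16710 = 129 m/s

v = 129 m/s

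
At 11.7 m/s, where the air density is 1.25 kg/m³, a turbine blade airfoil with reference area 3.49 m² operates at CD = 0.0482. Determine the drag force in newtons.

D = ½ρv²S·CD = ½ × 1.25 × 11.7² × 3.49 × 0.0482 = 14.4 N

D = 14.4 N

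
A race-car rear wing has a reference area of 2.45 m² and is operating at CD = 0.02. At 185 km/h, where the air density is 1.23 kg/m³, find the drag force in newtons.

D = 79.6 N

Convert speed: v = 185 km/h ÷ 3.6 = 51.39 m/s.
D = ½ρv²S·CD = ½ × 1.23 × 51.39² × 2.45 × 0.02 = 79.6 N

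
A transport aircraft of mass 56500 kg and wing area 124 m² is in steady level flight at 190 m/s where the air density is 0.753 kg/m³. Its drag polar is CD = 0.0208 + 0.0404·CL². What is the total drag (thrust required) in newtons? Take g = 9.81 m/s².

In steady level flight, lift balances weight: W = mg = 56500 × 9.81 = 5.5426×10^5 N.
q = ½ρv² = ½ × 0.753 × 190² = 13590 Pa.
CL = W/(q·S) = 5.5426×10^5 / (13590 × 124) = 0.3289.
CD = 0.0208 + 0.0404 × 0.3289² = 0.02517.
D = q·S·CD = 13590 × 124 × 0.02517 = 42420 N

D = 42400 N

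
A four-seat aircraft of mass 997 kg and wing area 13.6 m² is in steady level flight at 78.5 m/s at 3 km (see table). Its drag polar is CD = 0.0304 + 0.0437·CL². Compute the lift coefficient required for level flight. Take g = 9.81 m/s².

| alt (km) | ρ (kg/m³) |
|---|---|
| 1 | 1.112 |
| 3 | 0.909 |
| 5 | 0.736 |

At 3 km, from the table: ρ = 0.909 kg/m³.
In steady level flight, lift balances weight: W = mg = 997 × 9.81 = 9780.6 N.
Dynamic pressure q = 0.5 × 0.909 × 78.5² = 2801 Pa.
CL = W/(q·S) = 9780.6 / (2801 × 13.6) = 0.2568.

CL = 0.257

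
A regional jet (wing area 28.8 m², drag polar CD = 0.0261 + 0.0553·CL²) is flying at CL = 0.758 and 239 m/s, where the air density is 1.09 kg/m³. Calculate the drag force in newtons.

CD = 0.0261 + 0.0553 × 0.758² = 0.05787
D = ½ρv²S·CD = ½ × 1.09 × 239² × 28.8 × 0.05787 = 51900 N

D = 51900 N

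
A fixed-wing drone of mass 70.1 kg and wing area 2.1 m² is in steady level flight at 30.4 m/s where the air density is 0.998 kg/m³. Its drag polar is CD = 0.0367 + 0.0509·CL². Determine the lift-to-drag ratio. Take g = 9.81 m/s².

Weight W = mg = 70.1 × 9.81 = 687.68 N; in level flight L = W.
q = ½ρv² = ½ × 0.998 × 30.4² = 461.2 Pa.
CL = W/(q·S) = 687.68 / (461.2 × 2.1) = 0.7101.
CD = 0.0367 + 0.0509 × 0.7101² = 0.06237.
L/D = CL/CD = 0.7101 / 0.06237 = 11.4

L/D = 11.4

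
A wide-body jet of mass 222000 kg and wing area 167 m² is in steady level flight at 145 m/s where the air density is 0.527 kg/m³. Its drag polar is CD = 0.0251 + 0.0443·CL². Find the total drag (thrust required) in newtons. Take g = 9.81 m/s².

In steady level flight, lift balances weight: W = mg = 222000 × 9.81 = 2.1778×10^6 N.
q = ½ρv² = ½ × 0.527 × 145² = 5540 Pa.
CL = W/(q·S) = 2.1778×10^6 / (5540 × 167) = 2.354.
CD = 0.0251 + 0.0443 × 2.354² = 0.2706.
D = q·S·CD = 5540 × 167 × 0.2706 = 2.503×10^5 N

D = 2.5×10^5 N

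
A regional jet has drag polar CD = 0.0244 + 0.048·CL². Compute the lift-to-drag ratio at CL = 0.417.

CD = 0.0244 + 0.048 × 0.417² = 0.03275
L/D = CL/CD = 0.417 / 0.03275 = 12.7

L/D = 12.7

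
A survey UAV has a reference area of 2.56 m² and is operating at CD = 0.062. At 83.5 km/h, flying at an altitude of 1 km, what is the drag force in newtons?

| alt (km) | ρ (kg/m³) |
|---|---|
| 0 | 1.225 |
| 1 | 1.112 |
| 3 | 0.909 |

At 1 km, from the table: ρ = 1.112 kg/m³.
Convert speed: v = 83.5 km/h ÷ 3.6 = 23.19 m/s.
D = ½ρv²S·CD = ½ × 1.112 × 23.19² × 2.56 × 0.062 = 47.5 N

D = 47.5 N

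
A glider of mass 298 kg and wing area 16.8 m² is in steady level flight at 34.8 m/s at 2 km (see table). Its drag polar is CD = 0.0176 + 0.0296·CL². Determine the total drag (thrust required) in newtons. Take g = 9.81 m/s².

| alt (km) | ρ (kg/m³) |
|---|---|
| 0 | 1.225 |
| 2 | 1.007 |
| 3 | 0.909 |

D = 205 N

At 2 km, from the table: ρ = 1.007 kg/m³.
In steady level flight, lift balances weight: W = mg = 298 × 9.81 = 2923.4 N.
q = ½ρv² = ½ × 1.007 × 34.8² = 609.8 Pa.
CL = 2W/(ρv²S) = 2×2923.4/(1.007×34.8²×16.8) = 0.2854.
CD = 0.0176 + 0.0296 × 0.2854² = 0.02001.
D = q·S·CD = 609.8 × 16.8 × 0.02001 = 205 N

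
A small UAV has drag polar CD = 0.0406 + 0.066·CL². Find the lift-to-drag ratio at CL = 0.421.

CD = 0.0406 + 0.066 × 0.421² = 0.0523
L/D = CL/CD = 0.421 / 0.0523 = 8.05

L/D = 8.05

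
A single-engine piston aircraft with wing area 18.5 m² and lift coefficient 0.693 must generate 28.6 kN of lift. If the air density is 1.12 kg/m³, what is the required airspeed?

L = ½ρv²S·CL ⇒ v = √(2L/(ρ·S·CL))
v = √(2 × 28600 / (1.12 × 18.5 × 0.693)) = √3984 = 63.1 m/s

v = 63.1 m/s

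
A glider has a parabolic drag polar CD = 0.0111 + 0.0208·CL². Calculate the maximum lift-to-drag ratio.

For CD = CD0 + K·CL², (L/D)max occurs at CL* = √(CD0/K) and equals 1/(2√(K·CD0)).
(L/D)max = 1/(2√(0.0208 × 0.0111)) = 1/(2 × 0.01519) = 32.9

(L/D)max = 32.9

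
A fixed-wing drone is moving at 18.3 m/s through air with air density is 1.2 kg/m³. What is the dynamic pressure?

q = 201 Pa

q = ½ρv² = ½ × 1.2 × 18.3² = 201 Pa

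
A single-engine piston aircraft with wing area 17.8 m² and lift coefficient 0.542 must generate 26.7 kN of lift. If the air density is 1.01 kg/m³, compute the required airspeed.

v = 74 m/s

L = ½ρv²S·CL ⇒ v = √(2L/(ρ·S·CL))
v = √(2 × 26700 / (1.01 × 17.8 × 0.542)) = √5480 = 74 m/s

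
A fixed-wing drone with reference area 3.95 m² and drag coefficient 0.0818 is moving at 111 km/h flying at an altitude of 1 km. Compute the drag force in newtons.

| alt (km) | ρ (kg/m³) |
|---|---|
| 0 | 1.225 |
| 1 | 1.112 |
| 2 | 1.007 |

At 1 km, from the table: ρ = 1.112 kg/m³.
Convert speed: v = 111 km/h ÷ 3.6 = 30.83 m/s.
Dynamic pressure q = ½ρv² = ½ × 1.112 × 30.83² = 528.6 Pa.
D = q·S·CD = 528.6 × 3.95 × 0.0818 = 171 N

D = 171 N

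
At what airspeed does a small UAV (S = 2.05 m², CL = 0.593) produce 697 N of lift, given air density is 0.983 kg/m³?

L = ½ρv²S·CL ⇒ v = √(2L/(ρ·S·CL))
v = √(2 × 697 / (0.983 × 2.05 × 0.593)) = √1167 = 34.2 m/s

v = 34.2 m/s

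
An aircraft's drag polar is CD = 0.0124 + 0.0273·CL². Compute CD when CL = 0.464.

CD = 0.0183

CD = 0.0124 + 0.0273 × 0.464² = 0.0124 + 0.005878 = 0.0183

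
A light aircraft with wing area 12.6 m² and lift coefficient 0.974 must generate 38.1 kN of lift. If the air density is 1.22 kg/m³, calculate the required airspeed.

L = ½ρv²S·CL ⇒ v = √(2L/(ρ·S·CL))
v = √(2 × 38100 / (1.22 × 12.6 × 0.974)) = √5089 = 71.3 m/s

v = 71.3 m/s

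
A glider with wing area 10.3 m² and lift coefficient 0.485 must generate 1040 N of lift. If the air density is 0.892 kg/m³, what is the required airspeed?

v = 21.6 m/s

L = ½ρv²S·CL ⇒ v = √(2L/(ρ·S·CL))
v = √(2 × 1040 / (0.892 × 10.3 × 0.485)) = √466.8 = 21.6 m/s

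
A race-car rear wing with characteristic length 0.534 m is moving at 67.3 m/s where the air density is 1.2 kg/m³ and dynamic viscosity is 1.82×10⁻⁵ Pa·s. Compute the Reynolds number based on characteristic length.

Re = ρ·v·c/μ = 1.2 × 67.3 × 0.534 / (1.82×10⁻⁵) = 2.37×10^6

Re = 2.37×10^6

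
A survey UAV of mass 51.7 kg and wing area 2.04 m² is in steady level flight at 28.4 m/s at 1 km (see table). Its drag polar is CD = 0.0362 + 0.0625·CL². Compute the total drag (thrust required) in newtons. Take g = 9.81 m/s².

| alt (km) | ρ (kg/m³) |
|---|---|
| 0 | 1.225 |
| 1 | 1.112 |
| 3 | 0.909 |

At 1 km, from the table: ρ = 1.112 kg/m³.
Weight W = mg = 51.7 × 9.81 = 507.18 N; in level flight L = W.
q = ½ρv² = ½ × 1.112 × 28.4² = 448.4 Pa.
CL = 2W/(ρv²S) = 2×507.18/(1.112×28.4²×2.04) = 0.5544.
CD = 0.0362 + 0.0625 × 0.5544² = 0.05541.
D = q·S·CD = 448.4 × 2.04 × 0.05541 = 50.69 N

D = 50.7 N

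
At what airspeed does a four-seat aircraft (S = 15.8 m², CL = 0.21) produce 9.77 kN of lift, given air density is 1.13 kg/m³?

L = ½ρv²S·CL ⇒ v = √(2L/(ρ·S·CL))
v = √(2 × 9770 / (1.13 × 15.8 × 0.21)) = √5212 = 72.2 m/s

v = 72.2 m/s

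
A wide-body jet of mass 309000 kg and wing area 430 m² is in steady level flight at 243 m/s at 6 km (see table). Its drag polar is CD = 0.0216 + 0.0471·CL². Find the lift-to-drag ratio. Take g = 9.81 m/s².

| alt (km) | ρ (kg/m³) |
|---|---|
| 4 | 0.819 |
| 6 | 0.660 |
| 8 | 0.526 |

L/D = 13

At 6 km, from the table: ρ = 0.660 kg/m³.
Weight W = mg = 309000 × 9.81 = 3.0313×10^6 N; in level flight L = W.
q = ½ρv² = ½ × 0.66 × 243² = 19490 Pa.
CL = W/(q·S) = 3.0313×10^6 / (19490 × 430) = 0.3618.
CD = 0.0216 + 0.0471 × 0.3618² = 0.02776.
L/D = CL/CD = 0.3618 / 0.02776 = 13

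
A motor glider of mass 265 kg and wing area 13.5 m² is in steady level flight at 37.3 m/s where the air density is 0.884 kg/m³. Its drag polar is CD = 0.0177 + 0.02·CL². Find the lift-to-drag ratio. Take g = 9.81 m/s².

Level flight ⇒ L = W = m·g = 265 × 9.81 = 2599.7 N.
q = ½ρv² = ½ × 0.884 × 37.3² = 615 Pa.
CL = W/(q·S) = 2599.7 / (615 × 13.5) = 0.3131.
CD = 0.0177 + 0.02 × 0.3131² = 0.01966.
L/D = CL/CD = 0.3131 / 0.01966 = 15.9

L/D = 15.9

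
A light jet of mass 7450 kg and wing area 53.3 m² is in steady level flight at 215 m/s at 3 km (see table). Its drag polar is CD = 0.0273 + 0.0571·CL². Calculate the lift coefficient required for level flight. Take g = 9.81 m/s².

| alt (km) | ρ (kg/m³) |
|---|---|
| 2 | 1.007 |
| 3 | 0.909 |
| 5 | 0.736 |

At 3 km, from the table: ρ = 0.909 kg/m³.
In steady level flight, lift balances weight: W = mg = 7450 × 9.81 = 73084 N.
Dynamic pressure q = 0.5 × 0.909 × 215² = 21010 Pa.
CL = W/(q·S) = 73084 / (21010 × 53.3) = 0.06527.

CL = 0.0653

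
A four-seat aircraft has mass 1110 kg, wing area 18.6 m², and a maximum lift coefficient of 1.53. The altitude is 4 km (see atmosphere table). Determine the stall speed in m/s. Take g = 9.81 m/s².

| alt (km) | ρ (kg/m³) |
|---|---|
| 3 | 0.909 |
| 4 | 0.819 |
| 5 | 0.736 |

At 4 km, from the table: ρ = 0.819 kg/m³.
Weight W = mg = 1110 × 9.81 = 10890 N.
V_stall = √(2W/(ρ·S·CL,max)) = √(2 × 10890 / (0.819 × 18.6 × 1.53))
V_stall = √934.4 = 30.6 m/s

V_stall = 30.6 m/s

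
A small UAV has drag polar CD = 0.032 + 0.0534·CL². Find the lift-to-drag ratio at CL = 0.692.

CD = 0.032 + 0.0534 × 0.692² = 0.05757
L/D = CL/CD = 0.692 / 0.05757 = 12

L/D = 12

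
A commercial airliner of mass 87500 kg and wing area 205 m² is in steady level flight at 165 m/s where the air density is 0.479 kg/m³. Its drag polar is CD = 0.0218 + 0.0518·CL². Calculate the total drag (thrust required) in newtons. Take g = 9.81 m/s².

D = 57700 N

In steady level flight, lift balances weight: W = mg = 87500 × 9.81 = 8.5838×10^5 N.
q = ½ρv² = ½ × 0.479 × 165² = 6520 Pa.
Required CL = L/(qS) = 8.5838×10^5/(6520·205) = 0.6422.
CD = 0.0218 + 0.0518 × 0.6422² = 0.04316.
D = q·S·CD = 6520 × 205 × 0.04316 = 57690 N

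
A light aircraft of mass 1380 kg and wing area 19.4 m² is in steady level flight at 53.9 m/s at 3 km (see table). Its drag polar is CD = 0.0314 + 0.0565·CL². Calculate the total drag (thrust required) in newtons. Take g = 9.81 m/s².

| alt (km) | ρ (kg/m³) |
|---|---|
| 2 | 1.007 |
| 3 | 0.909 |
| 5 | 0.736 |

D = 1210 N

At 3 km, from the table: ρ = 0.909 kg/m³.
In steady level flight, lift balances weight: W = mg = 1380 × 9.81 = 13538 N.
q = ½ρv² = ½ × 0.909 × 53.9² = 1320 Pa.
CL = 2W/(ρv²S) = 2×13538/(0.909×53.9²×19.4) = 0.5285.
CD = 0.0314 + 0.0565 × 0.5285² = 0.04718.
D = q·S·CD = 1320 × 19.4 × 0.04718 = 1209 N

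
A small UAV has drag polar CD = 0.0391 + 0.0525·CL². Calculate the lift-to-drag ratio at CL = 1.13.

L/D = 10.6

CD = 0.0391 + 0.0525 × 1.13² = 0.1061
L/D = CL/CD = 1.13 / 0.1061 = 10.6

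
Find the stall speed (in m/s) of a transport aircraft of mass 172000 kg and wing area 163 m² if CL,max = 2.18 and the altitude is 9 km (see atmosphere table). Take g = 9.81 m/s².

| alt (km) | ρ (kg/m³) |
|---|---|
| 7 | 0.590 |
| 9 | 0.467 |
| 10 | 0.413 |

V_stall = 143 m/s

At 9 km, from the table: ρ = 0.467 kg/m³.
At stall, lift equals weight: L = W = m·g = 172000 × 9.81 = 1.687×10^6 N.
V_stall = √(2W/(ρ·S·CL,max)) = √(2 × 1.687×10^6 / (0.467 × 163 × 2.18))
V_stall = √20340 = 143 m/s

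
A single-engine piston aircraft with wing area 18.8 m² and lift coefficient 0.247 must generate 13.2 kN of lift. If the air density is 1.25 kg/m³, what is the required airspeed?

L = ½ρv²S·CL ⇒ v = √(2L/(ρ·S·CL))
v = √(2 × 13200 / (1.25 × 18.8 × 0.247)) = √4548 = 67.4 m/s

v = 67.4 m/s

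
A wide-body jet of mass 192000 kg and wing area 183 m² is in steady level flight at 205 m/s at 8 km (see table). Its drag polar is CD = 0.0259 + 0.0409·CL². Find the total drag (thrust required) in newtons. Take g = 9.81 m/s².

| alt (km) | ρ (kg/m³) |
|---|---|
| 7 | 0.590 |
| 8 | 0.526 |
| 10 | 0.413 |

At 8 km, from the table: ρ = 0.526 kg/m³.
In steady level flight, lift balances weight: W = mg = 192000 × 9.81 = 1.8835×10^6 N.
Dynamic pressure q = 0.5 × 0.526 × 205² = 11050 Pa.
Required CL = L/(qS) = 1.8835×10^6/(11050·183) = 0.9312.
CD = 0.0259 + 0.0409 × 0.9312² = 0.06137.
D = q·S·CD = 11050 × 183 × 0.06137 = 1.241×10^5 N

D = 1.24×10^5 N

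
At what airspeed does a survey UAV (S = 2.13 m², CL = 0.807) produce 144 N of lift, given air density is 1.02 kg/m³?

v = 12.8 m/s

L = ½ρv²S·CL ⇒ v = √(2L/(ρ·S·CL))
v = √(2 × 144 / (1.02 × 2.13 × 0.807)) = √164.3 = 12.8 m/s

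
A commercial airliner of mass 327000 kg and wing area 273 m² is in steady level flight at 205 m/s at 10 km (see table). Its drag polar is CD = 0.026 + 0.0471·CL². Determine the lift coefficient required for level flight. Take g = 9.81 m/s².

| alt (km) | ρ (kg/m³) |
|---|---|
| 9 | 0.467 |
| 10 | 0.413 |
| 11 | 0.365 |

At 10 km, from the table: ρ = 0.413 kg/m³.
In steady level flight, lift balances weight: W = mg = 327000 × 9.81 = 3.2079×10^6 N.
q = ½ρv² = ½ × 0.413 × 205² = 8678 Pa.
Required CL = L/(qS) = 3.2079×10^6/(8678·273) = 1.354.

CL = 1.35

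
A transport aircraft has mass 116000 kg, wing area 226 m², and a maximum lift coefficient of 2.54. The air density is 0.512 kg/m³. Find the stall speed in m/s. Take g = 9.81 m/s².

Weight W = mg = 116000 × 9.81 = 1.138×10^6 N.
V_stall = √(2W/(ρ·S·CL,max)) = √(2 × 1.138×10^6 / (0.512 × 226 × 2.54))
V_stall = √7744 = 88 m/s

V_stall = 88 m/s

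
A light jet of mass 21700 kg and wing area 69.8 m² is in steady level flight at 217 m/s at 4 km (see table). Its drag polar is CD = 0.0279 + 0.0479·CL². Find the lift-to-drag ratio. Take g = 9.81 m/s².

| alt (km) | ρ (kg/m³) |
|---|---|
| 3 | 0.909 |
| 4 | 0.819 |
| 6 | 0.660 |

At 4 km, from the table: ρ = 0.819 kg/m³.
Weight W = mg = 21700 × 9.81 = 2.1288×10^5 N; in level flight L = W.
Dynamic pressure q = 0.5 × 0.819 × 217² = 19280 Pa.
CL = W/(q·S) = 2.1288×10^5 / (19280 × 69.8) = 0.1582.
CD = 0.0279 + 0.0479 × 0.1582² = 0.0291.
L/D = CL/CD = 0.1582 / 0.0291 = 5.44

L/D = 5.44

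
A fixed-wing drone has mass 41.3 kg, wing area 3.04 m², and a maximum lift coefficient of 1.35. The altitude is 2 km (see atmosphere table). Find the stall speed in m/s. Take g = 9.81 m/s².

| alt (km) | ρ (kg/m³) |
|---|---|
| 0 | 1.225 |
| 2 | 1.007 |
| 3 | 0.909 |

At 2 km, from the table: ρ = 1.007 kg/m³.
At stall, lift equals weight: L = W = m·g = 41.3 × 9.81 = 405.2 N.
V_stall = √(2W/(ρ·S·CL,max)) = √(2 × 405.2 / (1.007 × 3.04 × 1.35))
V_stall = √196.1 = 14 m/s

V_stall = 14 m/s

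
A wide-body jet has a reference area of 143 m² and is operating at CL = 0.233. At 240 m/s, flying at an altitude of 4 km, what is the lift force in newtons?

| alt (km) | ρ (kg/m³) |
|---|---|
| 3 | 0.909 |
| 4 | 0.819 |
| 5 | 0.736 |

At 4 km, from the table: ρ = 0.819 kg/m³.
L = ½ρv²S·CL = ½ × 0.819 × 240² × 143 × 0.233 = 7.86×10^5 N ≈ 786 kN

L = 7.86×10^5 N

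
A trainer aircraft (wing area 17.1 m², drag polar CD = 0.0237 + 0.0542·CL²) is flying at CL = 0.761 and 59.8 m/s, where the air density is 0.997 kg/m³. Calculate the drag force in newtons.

CD = 0.0237 + 0.0542 × 0.761² = 0.05509
D = ½ρv²S·CD = ½ × 0.997 × 59.8² × 17.1 × 0.05509 = 1680 N

D = 1680 N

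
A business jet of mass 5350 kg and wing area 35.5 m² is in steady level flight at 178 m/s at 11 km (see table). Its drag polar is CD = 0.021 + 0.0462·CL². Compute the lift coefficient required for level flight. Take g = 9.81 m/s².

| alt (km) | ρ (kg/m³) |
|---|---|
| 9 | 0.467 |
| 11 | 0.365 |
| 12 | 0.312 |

At 11 km, from the table: ρ = 0.365 kg/m³.
In steady level flight, lift balances weight: W = mg = 5350 × 9.81 = 52484 N.
q = ½ρv² = ½ × 0.365 × 178² = 5782 Pa.
Required CL = L/(qS) = 52484/(5782·35.5) = 0.2557.

CL = 0.256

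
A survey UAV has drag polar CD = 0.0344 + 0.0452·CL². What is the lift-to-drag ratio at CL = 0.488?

L/D = 10.8

CD = 0.0344 + 0.0452 × 0.488² = 0.04516
L/D = CL/CD = 0.488 / 0.04516 = 10.8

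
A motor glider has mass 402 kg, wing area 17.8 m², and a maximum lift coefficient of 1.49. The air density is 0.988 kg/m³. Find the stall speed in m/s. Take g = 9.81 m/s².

Stall occurs when L = W at CL,max. W = mg = 402 × 9.81 = 3944 N.
V_stall = √(2W/(ρ·S·CL,max)) = √(2 × 3944 / (0.988 × 17.8 × 1.49))
V_stall = √301 = 17.3 m/s

V_stall = 17.3 m/s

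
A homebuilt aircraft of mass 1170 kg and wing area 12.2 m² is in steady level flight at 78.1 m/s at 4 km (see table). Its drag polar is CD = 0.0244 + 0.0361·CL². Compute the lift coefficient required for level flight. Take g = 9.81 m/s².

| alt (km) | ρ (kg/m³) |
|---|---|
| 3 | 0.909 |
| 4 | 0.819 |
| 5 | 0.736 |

At 4 km, from the table: ρ = 0.819 kg/m³.
Level flight ⇒ L = W = m·g = 1170 × 9.81 = 11478 N.
q = ½ρv² = ½ × 0.819 × 78.1² = 2498 Pa.
CL = 2W/(ρv²S) = 2×11478/(0.819×78.1²×12.2) = 0.3767.

CL = 0.377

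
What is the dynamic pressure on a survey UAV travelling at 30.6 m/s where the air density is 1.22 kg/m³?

q = 571 Pa

q = ½ρv² = ½ × 1.22 × 30.6² = 571 Pa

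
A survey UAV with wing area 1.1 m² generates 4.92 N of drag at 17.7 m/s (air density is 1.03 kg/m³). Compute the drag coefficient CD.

From D = ½ρv²S·CD, rearranging gives CD = 2D/(ρv²S).
CD = 2 × 4.92 / (1.03 × 17.7² × 1.1) = 0.0277

CD = 0.0277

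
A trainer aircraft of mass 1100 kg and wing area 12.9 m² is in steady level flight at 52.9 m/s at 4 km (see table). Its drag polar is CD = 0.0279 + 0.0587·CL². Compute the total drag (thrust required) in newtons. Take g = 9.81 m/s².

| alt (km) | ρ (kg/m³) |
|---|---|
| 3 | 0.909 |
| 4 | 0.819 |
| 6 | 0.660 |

At 4 km, from the table: ρ = 0.819 kg/m³.
Level flight ⇒ L = W = m·g = 1100 × 9.81 = 10791 N.
Dynamic pressure q = 0.5 × 0.819 × 52.9² = 1146 Pa.
Required CL = L/(qS) = 10791/(1146·12.9) = 0.73.
CD = 0.0279 + 0.0587 × 0.73² = 0.05918.
D = q·S·CD = 1146 × 12.9 × 0.05918 = 874.8 N

D = 875 N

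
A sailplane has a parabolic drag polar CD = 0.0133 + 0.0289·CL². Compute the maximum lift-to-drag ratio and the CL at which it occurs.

For CD = CD0 + K·CL², (L/D)max occurs at CL* = √(CD0/K) and equals 1/(2√(K·CD0)).
(L/D)max = 1/(2√(0.0289 × 0.0133)) = 1/(2 × 0.01961) = 25.5
CL* = √(0.0133/0.0289) = 0.678

(L/D)max = 25.5, at CL = 0.678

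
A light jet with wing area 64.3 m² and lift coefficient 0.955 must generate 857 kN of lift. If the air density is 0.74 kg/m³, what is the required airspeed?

v = 194 m/s

L = ½ρv²S·CL ⇒ v = √(2L/(ρ·S·CL))
v = √(2 × 8.57×10^5 / (0.74 × 64.3 × 0.955)) = √37720 = 194 m/s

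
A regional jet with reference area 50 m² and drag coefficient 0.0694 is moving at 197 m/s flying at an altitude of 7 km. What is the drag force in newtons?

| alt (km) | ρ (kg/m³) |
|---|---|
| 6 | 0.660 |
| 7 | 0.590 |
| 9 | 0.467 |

D = 39700 N

At 7 km, from the table: ρ = 0.590 kg/m³.
Dynamic pressure q = ½ρv² = ½ × 0.59 × 197² = 11450 Pa.
D = q·S·CD = 11450 × 50 × 0.0694 = 39700 N ≈ 39.7 kN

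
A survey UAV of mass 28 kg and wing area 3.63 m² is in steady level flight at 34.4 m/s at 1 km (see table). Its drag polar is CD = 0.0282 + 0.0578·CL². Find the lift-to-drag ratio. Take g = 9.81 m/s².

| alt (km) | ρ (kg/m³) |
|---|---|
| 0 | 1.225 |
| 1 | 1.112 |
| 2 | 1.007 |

L/D = 3.97

At 1 km, from the table: ρ = 1.112 kg/m³.
In steady level flight, lift balances weight: W = mg = 28 × 9.81 = 274.68 N.
q = ½ρv² = ½ × 1.112 × 34.4² = 657.9 Pa.
Required CL = L/(qS) = 274.68/(657.9·3.63) = 0.115.
CD = 0.0282 + 0.0578 × 0.115² = 0.02896.
L/D = CL/CD = 0.115 / 0.02896 = 3.97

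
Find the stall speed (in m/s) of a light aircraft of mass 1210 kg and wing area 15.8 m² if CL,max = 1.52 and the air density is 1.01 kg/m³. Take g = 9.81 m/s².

V_stall = 31.3 m/s

Stall occurs when L = W at CL,max. W = mg = 1210 × 9.81 = 11870 N.
V_stall = √(2W/(ρ·S·CL,max)) = √(2 × 11870 / (1.01 × 15.8 × 1.52))
V_stall = √978.7 = 31.3 m/s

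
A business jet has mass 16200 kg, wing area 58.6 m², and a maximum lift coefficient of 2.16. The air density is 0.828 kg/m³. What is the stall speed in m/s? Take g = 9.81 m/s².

Weight W = mg = 16200 × 9.81 = 1.589×10^5 N.
V_stall = √(2W/(ρ·S·CL,max)) = √(2 × 1.589×10^5 / (0.828 × 58.6 × 2.16))
V_stall = √3033 = 55.1 m/s

V_stall = 55.1 m/s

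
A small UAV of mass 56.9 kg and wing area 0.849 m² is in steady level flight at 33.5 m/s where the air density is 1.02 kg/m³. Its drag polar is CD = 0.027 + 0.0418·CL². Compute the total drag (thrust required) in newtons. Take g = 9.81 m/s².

Level flight ⇒ L = W = m·g = 56.9 × 9.81 = 558.19 N.
q = ½ρv² = ½ × 1.02 × 33.5² = 572.3 Pa.
Required CL = L/(qS) = 558.19/(572.3·0.849) = 1.149.
CD = 0.027 + 0.0418 × 1.149² = 0.08216.
D = q·S·CD = 572.3 × 0.849 × 0.08216 = 39.92 N

D = 39.9 N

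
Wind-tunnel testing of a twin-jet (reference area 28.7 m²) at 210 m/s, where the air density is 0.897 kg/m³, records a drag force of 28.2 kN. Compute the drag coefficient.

From D = ½ρv²S·CD, rearranging gives CD = 2D/(ρv²S).
CD = 2 × 28200 / (0.897 × 210² × 28.7) = 0.0497

CD = 0.0497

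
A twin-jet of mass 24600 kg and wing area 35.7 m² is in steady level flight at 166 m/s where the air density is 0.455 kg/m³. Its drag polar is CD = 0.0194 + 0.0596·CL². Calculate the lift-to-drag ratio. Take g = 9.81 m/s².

Level flight ⇒ L = W = m·g = 24600 × 9.81 = 2.4133×10^5 N.
Dynamic pressure q = 0.5 × 0.455 × 166² = 6269 Pa.
CL = W/(q·S) = 2.4133×10^5 / (6269 × 35.7) = 1.078.
CD = 0.0194 + 0.0596 × 1.078² = 0.0887.
L/D = CL/CD = 1.078 / 0.0887 = 12.2

L/D = 12.2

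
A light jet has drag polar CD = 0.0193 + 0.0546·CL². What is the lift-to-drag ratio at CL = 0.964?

L/D = 13.8

CD = 0.0193 + 0.0546 × 0.964² = 0.07004
L/D = CL/CD = 0.964 / 0.07004 = 13.8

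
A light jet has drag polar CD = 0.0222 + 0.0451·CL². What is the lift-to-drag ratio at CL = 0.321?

CD = 0.0222 + 0.0451 × 0.321² = 0.02685
L/D = CL/CD = 0.321 / 0.02685 = 12

L/D = 12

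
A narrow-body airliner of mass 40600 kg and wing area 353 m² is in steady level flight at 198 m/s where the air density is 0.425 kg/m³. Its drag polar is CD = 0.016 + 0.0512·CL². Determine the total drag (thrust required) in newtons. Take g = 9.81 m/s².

D = 49800 N

Level flight ⇒ L = W = m·g = 40600 × 9.81 = 3.9829×10^5 N.
q = ½ρv² = ½ × 0.425 × 198² = 8331 Pa.
CL = 2W/(ρv²S) = 2×3.9829×10^5/(0.425×198²×353) = 0.1354.
CD = 0.016 + 0.0512 × 0.1354² = 0.01694.
D = q·S·CD = 8331 × 353 × 0.01694 = 49810 N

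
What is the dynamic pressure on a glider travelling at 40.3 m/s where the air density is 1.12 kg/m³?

q = ½ρv² = ½ × 1.12 × 40.3² = 909 Pa

q = 909 Pa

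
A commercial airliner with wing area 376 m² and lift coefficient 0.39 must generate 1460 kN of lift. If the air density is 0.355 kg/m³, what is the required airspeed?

v = 237 m/s

L = ½ρv²S·CL ⇒ v = √(2L/(ρ·S·CL))
v = √(2 × 1.46×10^6 / (0.355 × 376 × 0.39)) = √56090 = 237 m/s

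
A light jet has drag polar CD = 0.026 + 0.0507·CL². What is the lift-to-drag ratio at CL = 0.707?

CD = 0.026 + 0.0507 × 0.707² = 0.05134
L/D = CL/CD = 0.707 / 0.05134 = 13.8

L/D = 13.8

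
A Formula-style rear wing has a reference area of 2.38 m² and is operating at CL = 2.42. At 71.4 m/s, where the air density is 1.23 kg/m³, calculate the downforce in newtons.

Dynamic pressure q = ½ρv² = ½ × 1.23 × 71.4² = 3135 Pa.
L = q·S·CL = 3135 × 2.38 × 2.42 = 18100 N ≈ 18.1 kN

L = 18100 N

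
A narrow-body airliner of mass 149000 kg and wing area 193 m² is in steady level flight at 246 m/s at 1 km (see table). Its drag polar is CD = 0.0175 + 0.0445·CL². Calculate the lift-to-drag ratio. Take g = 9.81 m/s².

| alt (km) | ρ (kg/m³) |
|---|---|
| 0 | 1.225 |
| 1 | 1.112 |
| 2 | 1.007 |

At 1 km, from the table: ρ = 1.112 kg/m³.
Weight W = mg = 149000 × 9.81 = 1.4617×10^6 N; in level flight L = W.
Dynamic pressure q = 0.5 × 1.112 × 246² = 33650 Pa.
CL = W/(q·S) = 1.4617×10^6 / (33650 × 193) = 0.2251.
CD = 0.0175 + 0.0445 × 0.2251² = 0.01975.
L/D = CL/CD = 0.2251 / 0.01975 = 11.4

L/D = 11.4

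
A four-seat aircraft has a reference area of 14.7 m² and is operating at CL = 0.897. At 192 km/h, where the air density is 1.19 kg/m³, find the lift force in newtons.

L = 22300 N

Convert speed: v = 192 km/h ÷ 3.6 = 53.33 m/s.
Dynamic pressure q = ½ρv² = ½ × 1.19 × 53.33² = 1692 Pa.
L = q·S·CL = 1692 × 14.7 × 0.897 = 22300 N ≈ 22.3 kN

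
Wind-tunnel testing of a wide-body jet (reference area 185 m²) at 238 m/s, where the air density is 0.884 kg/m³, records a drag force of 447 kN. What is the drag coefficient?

CD = 0.0965

From D = ½ρv²S·CD, rearranging gives CD = 2D/(ρv²S).
CD = 2 × 4.47×10^5 / (0.884 × 238² × 185) = 0.0965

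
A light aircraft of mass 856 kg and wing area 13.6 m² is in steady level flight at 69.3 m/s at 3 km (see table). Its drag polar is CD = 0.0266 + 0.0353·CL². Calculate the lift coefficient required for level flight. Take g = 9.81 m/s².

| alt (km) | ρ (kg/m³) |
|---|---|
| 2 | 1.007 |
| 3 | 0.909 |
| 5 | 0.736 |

At 3 km, from the table: ρ = 0.909 kg/m³.
In steady level flight, lift balances weight: W = mg = 856 × 9.81 = 8397.4 N.
q = ½ρv² = ½ × 0.909 × 69.3² = 2183 Pa.
CL = 2W/(ρv²S) = 2×8397.4/(0.909×69.3²×13.6) = 0.2829.

CL = 0.283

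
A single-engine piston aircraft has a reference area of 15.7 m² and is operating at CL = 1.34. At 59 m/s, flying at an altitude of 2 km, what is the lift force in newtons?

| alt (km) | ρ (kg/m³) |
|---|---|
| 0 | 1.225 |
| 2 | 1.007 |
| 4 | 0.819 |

L = 36900 N

At 2 km, from the table: ρ = 1.007 kg/m³.
L = ½ρv²S·CL = ½ × 1.007 × 59² × 15.7 × 1.34 = 36900 N ≈ 36.9 kN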